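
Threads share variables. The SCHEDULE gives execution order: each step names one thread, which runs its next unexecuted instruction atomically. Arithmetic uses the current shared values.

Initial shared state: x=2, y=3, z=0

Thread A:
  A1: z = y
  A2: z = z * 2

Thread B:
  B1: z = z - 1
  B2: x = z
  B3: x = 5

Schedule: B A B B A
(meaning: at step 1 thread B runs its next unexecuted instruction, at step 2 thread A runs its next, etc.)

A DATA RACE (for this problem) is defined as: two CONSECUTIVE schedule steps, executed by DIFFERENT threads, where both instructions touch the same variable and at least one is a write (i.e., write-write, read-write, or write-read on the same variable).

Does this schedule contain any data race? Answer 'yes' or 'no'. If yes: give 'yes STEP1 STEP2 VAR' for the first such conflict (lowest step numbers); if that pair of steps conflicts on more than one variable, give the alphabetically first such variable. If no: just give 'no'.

Answer: yes 1 2 z

Derivation:
Steps 1,2: B(z = z - 1) vs A(z = y). RACE on z (W-W).
Steps 2,3: A(z = y) vs B(x = z). RACE on z (W-R).
Steps 3,4: same thread (B). No race.
Steps 4,5: B(r=-,w=x) vs A(r=z,w=z). No conflict.
First conflict at steps 1,2.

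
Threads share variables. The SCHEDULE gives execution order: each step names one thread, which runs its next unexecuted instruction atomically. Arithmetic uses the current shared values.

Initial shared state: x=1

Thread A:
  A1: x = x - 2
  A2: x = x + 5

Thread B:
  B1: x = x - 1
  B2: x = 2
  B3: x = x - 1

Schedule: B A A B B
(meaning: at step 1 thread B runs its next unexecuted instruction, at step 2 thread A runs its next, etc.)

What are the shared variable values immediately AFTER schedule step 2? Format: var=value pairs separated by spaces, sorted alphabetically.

Answer: x=-2

Derivation:
Step 1: thread B executes B1 (x = x - 1). Shared: x=0. PCs: A@0 B@1
Step 2: thread A executes A1 (x = x - 2). Shared: x=-2. PCs: A@1 B@1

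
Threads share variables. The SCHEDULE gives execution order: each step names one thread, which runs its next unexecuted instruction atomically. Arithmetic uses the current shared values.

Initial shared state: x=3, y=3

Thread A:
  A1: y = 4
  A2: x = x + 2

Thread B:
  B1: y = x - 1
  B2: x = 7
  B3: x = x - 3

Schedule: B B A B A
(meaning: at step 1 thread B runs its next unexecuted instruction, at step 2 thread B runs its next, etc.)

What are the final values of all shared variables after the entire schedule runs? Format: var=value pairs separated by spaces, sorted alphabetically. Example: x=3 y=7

Step 1: thread B executes B1 (y = x - 1). Shared: x=3 y=2. PCs: A@0 B@1
Step 2: thread B executes B2 (x = 7). Shared: x=7 y=2. PCs: A@0 B@2
Step 3: thread A executes A1 (y = 4). Shared: x=7 y=4. PCs: A@1 B@2
Step 4: thread B executes B3 (x = x - 3). Shared: x=4 y=4. PCs: A@1 B@3
Step 5: thread A executes A2 (x = x + 2). Shared: x=6 y=4. PCs: A@2 B@3

Answer: x=6 y=4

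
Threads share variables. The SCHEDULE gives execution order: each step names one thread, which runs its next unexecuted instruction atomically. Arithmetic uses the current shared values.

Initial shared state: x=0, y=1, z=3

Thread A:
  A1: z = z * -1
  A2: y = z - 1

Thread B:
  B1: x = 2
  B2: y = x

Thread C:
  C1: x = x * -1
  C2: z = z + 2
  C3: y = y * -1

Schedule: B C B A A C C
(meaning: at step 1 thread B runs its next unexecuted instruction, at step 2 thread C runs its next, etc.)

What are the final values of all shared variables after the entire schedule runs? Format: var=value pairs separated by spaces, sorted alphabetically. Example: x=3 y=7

Answer: x=-2 y=4 z=-1

Derivation:
Step 1: thread B executes B1 (x = 2). Shared: x=2 y=1 z=3. PCs: A@0 B@1 C@0
Step 2: thread C executes C1 (x = x * -1). Shared: x=-2 y=1 z=3. PCs: A@0 B@1 C@1
Step 3: thread B executes B2 (y = x). Shared: x=-2 y=-2 z=3. PCs: A@0 B@2 C@1
Step 4: thread A executes A1 (z = z * -1). Shared: x=-2 y=-2 z=-3. PCs: A@1 B@2 C@1
Step 5: thread A executes A2 (y = z - 1). Shared: x=-2 y=-4 z=-3. PCs: A@2 B@2 C@1
Step 6: thread C executes C2 (z = z + 2). Shared: x=-2 y=-4 z=-1. PCs: A@2 B@2 C@2
Step 7: thread C executes C3 (y = y * -1). Shared: x=-2 y=4 z=-1. PCs: A@2 B@2 C@3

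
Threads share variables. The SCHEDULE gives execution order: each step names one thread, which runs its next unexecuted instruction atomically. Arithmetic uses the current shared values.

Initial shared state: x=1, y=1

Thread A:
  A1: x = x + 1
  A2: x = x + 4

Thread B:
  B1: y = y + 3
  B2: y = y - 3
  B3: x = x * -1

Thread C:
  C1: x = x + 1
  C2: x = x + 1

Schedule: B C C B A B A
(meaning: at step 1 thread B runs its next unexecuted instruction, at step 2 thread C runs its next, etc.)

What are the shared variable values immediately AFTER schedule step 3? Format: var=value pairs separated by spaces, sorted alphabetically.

Step 1: thread B executes B1 (y = y + 3). Shared: x=1 y=4. PCs: A@0 B@1 C@0
Step 2: thread C executes C1 (x = x + 1). Shared: x=2 y=4. PCs: A@0 B@1 C@1
Step 3: thread C executes C2 (x = x + 1). Shared: x=3 y=4. PCs: A@0 B@1 C@2

Answer: x=3 y=4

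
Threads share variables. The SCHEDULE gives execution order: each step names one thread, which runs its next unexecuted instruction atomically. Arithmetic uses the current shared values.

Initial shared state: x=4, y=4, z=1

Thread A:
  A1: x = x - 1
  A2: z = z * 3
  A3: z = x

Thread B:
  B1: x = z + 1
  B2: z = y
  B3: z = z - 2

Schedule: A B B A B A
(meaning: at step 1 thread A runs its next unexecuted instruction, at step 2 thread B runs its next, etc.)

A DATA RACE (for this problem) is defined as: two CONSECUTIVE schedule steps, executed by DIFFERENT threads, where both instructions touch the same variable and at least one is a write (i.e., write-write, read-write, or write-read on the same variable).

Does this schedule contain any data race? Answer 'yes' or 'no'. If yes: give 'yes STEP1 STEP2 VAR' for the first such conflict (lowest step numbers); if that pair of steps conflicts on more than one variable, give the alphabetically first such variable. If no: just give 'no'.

Answer: yes 1 2 x

Derivation:
Steps 1,2: A(x = x - 1) vs B(x = z + 1). RACE on x (W-W).
Steps 2,3: same thread (B). No race.
Steps 3,4: B(z = y) vs A(z = z * 3). RACE on z (W-W).
Steps 4,5: A(z = z * 3) vs B(z = z - 2). RACE on z (W-W).
Steps 5,6: B(z = z - 2) vs A(z = x). RACE on z (W-W).
First conflict at steps 1,2.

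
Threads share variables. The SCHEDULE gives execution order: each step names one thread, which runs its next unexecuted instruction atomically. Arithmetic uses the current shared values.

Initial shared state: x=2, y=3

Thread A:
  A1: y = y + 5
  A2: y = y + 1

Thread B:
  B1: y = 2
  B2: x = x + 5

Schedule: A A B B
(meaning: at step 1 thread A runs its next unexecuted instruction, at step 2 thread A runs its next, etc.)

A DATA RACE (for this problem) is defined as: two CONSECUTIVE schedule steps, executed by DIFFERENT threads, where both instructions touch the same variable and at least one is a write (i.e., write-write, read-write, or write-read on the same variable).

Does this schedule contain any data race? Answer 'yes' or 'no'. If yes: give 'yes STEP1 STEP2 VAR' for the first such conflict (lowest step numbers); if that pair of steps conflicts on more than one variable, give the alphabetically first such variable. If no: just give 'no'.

Answer: yes 2 3 y

Derivation:
Steps 1,2: same thread (A). No race.
Steps 2,3: A(y = y + 1) vs B(y = 2). RACE on y (W-W).
Steps 3,4: same thread (B). No race.
First conflict at steps 2,3.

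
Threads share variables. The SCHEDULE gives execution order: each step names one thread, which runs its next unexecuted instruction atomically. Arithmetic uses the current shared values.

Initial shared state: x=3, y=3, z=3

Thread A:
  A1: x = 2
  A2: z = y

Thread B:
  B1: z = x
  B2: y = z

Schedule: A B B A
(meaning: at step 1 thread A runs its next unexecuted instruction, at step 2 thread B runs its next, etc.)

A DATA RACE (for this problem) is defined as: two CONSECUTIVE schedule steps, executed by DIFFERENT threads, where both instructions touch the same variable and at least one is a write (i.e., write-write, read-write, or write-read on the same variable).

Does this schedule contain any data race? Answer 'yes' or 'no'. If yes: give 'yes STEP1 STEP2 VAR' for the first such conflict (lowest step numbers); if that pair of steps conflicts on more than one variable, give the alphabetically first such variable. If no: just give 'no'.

Steps 1,2: A(x = 2) vs B(z = x). RACE on x (W-R).
Steps 2,3: same thread (B). No race.
Steps 3,4: B(y = z) vs A(z = y). RACE on y (W-R), z (R-W). Multiple vars; alphabetically first is y.
First conflict at steps 1,2.

Answer: yes 1 2 x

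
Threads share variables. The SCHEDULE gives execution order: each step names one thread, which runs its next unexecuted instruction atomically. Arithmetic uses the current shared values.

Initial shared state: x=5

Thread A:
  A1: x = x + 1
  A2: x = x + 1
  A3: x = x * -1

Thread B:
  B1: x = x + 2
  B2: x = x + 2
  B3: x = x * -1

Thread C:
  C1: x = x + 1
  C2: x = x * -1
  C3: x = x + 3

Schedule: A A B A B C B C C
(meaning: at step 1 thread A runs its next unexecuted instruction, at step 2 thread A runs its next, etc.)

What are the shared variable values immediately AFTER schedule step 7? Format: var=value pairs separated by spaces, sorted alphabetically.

Answer: x=6

Derivation:
Step 1: thread A executes A1 (x = x + 1). Shared: x=6. PCs: A@1 B@0 C@0
Step 2: thread A executes A2 (x = x + 1). Shared: x=7. PCs: A@2 B@0 C@0
Step 3: thread B executes B1 (x = x + 2). Shared: x=9. PCs: A@2 B@1 C@0
Step 4: thread A executes A3 (x = x * -1). Shared: x=-9. PCs: A@3 B@1 C@0
Step 5: thread B executes B2 (x = x + 2). Shared: x=-7. PCs: A@3 B@2 C@0
Step 6: thread C executes C1 (x = x + 1). Shared: x=-6. PCs: A@3 B@2 C@1
Step 7: thread B executes B3 (x = x * -1). Shared: x=6. PCs: A@3 B@3 C@1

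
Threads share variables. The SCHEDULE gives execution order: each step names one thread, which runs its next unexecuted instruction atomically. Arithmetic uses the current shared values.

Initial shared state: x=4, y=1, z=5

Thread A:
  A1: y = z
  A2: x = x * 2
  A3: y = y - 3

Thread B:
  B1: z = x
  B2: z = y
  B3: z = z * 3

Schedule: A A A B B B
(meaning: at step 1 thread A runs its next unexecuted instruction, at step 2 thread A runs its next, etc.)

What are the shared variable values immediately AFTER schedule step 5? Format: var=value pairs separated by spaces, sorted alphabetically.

Answer: x=8 y=2 z=2

Derivation:
Step 1: thread A executes A1 (y = z). Shared: x=4 y=5 z=5. PCs: A@1 B@0
Step 2: thread A executes A2 (x = x * 2). Shared: x=8 y=5 z=5. PCs: A@2 B@0
Step 3: thread A executes A3 (y = y - 3). Shared: x=8 y=2 z=5. PCs: A@3 B@0
Step 4: thread B executes B1 (z = x). Shared: x=8 y=2 z=8. PCs: A@3 B@1
Step 5: thread B executes B2 (z = y). Shared: x=8 y=2 z=2. PCs: A@3 B@2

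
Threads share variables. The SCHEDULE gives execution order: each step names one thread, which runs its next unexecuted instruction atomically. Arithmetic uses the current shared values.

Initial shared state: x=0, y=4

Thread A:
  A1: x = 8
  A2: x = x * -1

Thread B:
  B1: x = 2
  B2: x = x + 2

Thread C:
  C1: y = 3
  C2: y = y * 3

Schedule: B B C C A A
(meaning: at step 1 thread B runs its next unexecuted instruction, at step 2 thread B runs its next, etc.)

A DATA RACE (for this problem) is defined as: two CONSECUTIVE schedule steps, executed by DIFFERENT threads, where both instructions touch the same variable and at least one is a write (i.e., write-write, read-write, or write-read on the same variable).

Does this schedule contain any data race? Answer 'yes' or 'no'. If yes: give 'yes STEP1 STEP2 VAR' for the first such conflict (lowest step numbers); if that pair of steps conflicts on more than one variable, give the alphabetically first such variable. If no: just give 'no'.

Steps 1,2: same thread (B). No race.
Steps 2,3: B(r=x,w=x) vs C(r=-,w=y). No conflict.
Steps 3,4: same thread (C). No race.
Steps 4,5: C(r=y,w=y) vs A(r=-,w=x). No conflict.
Steps 5,6: same thread (A). No race.

Answer: no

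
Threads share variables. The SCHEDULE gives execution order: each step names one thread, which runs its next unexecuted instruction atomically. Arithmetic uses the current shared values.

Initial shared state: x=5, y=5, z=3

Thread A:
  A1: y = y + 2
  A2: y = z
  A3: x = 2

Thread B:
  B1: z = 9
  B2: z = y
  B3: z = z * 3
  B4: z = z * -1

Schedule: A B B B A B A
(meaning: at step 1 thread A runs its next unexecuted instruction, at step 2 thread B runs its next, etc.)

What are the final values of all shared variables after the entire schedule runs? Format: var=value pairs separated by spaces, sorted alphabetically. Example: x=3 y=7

Answer: x=2 y=21 z=-21

Derivation:
Step 1: thread A executes A1 (y = y + 2). Shared: x=5 y=7 z=3. PCs: A@1 B@0
Step 2: thread B executes B1 (z = 9). Shared: x=5 y=7 z=9. PCs: A@1 B@1
Step 3: thread B executes B2 (z = y). Shared: x=5 y=7 z=7. PCs: A@1 B@2
Step 4: thread B executes B3 (z = z * 3). Shared: x=5 y=7 z=21. PCs: A@1 B@3
Step 5: thread A executes A2 (y = z). Shared: x=5 y=21 z=21. PCs: A@2 B@3
Step 6: thread B executes B4 (z = z * -1). Shared: x=5 y=21 z=-21. PCs: A@2 B@4
Step 7: thread A executes A3 (x = 2). Shared: x=2 y=21 z=-21. PCs: A@3 B@4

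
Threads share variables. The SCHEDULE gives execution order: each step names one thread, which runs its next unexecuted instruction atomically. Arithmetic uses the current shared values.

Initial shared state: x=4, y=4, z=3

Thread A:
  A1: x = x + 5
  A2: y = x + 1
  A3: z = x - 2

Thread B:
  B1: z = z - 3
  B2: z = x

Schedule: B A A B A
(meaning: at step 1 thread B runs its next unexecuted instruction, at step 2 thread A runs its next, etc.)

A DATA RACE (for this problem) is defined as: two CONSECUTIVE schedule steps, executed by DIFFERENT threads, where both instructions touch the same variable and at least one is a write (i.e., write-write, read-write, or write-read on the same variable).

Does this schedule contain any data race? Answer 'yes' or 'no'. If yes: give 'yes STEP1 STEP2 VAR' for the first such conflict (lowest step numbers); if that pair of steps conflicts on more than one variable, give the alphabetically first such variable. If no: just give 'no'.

Answer: yes 4 5 z

Derivation:
Steps 1,2: B(r=z,w=z) vs A(r=x,w=x). No conflict.
Steps 2,3: same thread (A). No race.
Steps 3,4: A(r=x,w=y) vs B(r=x,w=z). No conflict.
Steps 4,5: B(z = x) vs A(z = x - 2). RACE on z (W-W).
First conflict at steps 4,5.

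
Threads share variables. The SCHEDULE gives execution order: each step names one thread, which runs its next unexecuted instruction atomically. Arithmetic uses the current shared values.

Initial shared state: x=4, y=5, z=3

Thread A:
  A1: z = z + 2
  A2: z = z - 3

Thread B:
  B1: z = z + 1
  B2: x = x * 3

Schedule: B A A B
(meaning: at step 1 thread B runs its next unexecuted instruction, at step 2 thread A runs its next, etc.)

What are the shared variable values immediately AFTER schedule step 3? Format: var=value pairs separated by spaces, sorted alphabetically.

Step 1: thread B executes B1 (z = z + 1). Shared: x=4 y=5 z=4. PCs: A@0 B@1
Step 2: thread A executes A1 (z = z + 2). Shared: x=4 y=5 z=6. PCs: A@1 B@1
Step 3: thread A executes A2 (z = z - 3). Shared: x=4 y=5 z=3. PCs: A@2 B@1

Answer: x=4 y=5 z=3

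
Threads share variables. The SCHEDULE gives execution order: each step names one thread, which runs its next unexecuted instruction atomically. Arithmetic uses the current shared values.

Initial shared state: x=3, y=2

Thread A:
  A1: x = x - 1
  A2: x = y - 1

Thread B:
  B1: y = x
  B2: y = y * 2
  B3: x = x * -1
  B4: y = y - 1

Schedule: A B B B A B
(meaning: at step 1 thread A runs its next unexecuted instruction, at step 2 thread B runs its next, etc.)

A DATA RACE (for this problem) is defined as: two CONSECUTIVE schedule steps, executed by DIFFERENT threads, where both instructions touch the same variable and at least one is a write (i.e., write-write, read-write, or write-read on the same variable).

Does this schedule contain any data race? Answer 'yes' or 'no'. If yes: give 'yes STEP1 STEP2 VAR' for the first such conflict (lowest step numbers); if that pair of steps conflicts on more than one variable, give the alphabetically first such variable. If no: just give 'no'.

Steps 1,2: A(x = x - 1) vs B(y = x). RACE on x (W-R).
Steps 2,3: same thread (B). No race.
Steps 3,4: same thread (B). No race.
Steps 4,5: B(x = x * -1) vs A(x = y - 1). RACE on x (W-W).
Steps 5,6: A(x = y - 1) vs B(y = y - 1). RACE on y (R-W).
First conflict at steps 1,2.

Answer: yes 1 2 x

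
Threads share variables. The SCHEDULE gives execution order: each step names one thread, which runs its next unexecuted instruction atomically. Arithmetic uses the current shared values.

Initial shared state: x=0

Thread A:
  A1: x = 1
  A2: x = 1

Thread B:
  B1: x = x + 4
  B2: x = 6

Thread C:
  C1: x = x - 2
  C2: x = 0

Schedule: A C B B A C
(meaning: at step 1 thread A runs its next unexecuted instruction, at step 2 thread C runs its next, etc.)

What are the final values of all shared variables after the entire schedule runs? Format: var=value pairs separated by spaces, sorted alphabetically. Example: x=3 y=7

Step 1: thread A executes A1 (x = 1). Shared: x=1. PCs: A@1 B@0 C@0
Step 2: thread C executes C1 (x = x - 2). Shared: x=-1. PCs: A@1 B@0 C@1
Step 3: thread B executes B1 (x = x + 4). Shared: x=3. PCs: A@1 B@1 C@1
Step 4: thread B executes B2 (x = 6). Shared: x=6. PCs: A@1 B@2 C@1
Step 5: thread A executes A2 (x = 1). Shared: x=1. PCs: A@2 B@2 C@1
Step 6: thread C executes C2 (x = 0). Shared: x=0. PCs: A@2 B@2 C@2

Answer: x=0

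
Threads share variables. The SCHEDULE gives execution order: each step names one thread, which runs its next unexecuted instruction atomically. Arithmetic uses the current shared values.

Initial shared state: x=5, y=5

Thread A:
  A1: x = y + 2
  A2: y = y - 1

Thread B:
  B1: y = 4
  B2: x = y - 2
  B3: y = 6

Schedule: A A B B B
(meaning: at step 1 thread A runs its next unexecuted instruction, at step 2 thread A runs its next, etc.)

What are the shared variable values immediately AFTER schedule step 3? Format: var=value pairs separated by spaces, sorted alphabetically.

Step 1: thread A executes A1 (x = y + 2). Shared: x=7 y=5. PCs: A@1 B@0
Step 2: thread A executes A2 (y = y - 1). Shared: x=7 y=4. PCs: A@2 B@0
Step 3: thread B executes B1 (y = 4). Shared: x=7 y=4. PCs: A@2 B@1

Answer: x=7 y=4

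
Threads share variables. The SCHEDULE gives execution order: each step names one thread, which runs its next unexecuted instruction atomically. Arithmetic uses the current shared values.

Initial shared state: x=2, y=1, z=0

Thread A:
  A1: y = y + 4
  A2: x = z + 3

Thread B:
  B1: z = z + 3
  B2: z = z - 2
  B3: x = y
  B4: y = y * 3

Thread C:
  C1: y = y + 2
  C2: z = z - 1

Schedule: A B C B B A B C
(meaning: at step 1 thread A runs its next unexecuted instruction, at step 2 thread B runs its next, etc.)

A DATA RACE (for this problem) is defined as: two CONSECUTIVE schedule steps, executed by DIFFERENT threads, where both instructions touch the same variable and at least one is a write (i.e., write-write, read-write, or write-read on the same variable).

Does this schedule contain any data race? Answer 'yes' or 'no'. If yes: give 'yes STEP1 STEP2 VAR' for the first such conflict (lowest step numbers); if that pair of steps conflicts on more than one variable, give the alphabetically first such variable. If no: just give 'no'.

Answer: yes 5 6 x

Derivation:
Steps 1,2: A(r=y,w=y) vs B(r=z,w=z). No conflict.
Steps 2,3: B(r=z,w=z) vs C(r=y,w=y). No conflict.
Steps 3,4: C(r=y,w=y) vs B(r=z,w=z). No conflict.
Steps 4,5: same thread (B). No race.
Steps 5,6: B(x = y) vs A(x = z + 3). RACE on x (W-W).
Steps 6,7: A(r=z,w=x) vs B(r=y,w=y). No conflict.
Steps 7,8: B(r=y,w=y) vs C(r=z,w=z). No conflict.
First conflict at steps 5,6.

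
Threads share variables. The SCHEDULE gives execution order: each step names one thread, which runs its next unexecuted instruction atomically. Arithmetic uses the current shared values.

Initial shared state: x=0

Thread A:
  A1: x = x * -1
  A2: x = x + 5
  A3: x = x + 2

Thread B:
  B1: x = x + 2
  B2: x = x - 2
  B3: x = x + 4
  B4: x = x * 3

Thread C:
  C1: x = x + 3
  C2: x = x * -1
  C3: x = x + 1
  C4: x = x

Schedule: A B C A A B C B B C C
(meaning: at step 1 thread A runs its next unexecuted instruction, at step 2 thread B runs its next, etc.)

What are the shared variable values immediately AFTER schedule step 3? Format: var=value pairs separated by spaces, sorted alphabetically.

Answer: x=5

Derivation:
Step 1: thread A executes A1 (x = x * -1). Shared: x=0. PCs: A@1 B@0 C@0
Step 2: thread B executes B1 (x = x + 2). Shared: x=2. PCs: A@1 B@1 C@0
Step 3: thread C executes C1 (x = x + 3). Shared: x=5. PCs: A@1 B@1 C@1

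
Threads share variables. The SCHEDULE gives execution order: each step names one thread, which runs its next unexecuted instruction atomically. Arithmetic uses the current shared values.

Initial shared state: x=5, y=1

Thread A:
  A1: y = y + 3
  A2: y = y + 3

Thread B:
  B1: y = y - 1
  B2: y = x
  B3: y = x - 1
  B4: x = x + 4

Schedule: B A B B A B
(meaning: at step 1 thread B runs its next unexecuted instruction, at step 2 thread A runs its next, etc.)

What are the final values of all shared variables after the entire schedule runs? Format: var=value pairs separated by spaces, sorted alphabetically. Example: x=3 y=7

Step 1: thread B executes B1 (y = y - 1). Shared: x=5 y=0. PCs: A@0 B@1
Step 2: thread A executes A1 (y = y + 3). Shared: x=5 y=3. PCs: A@1 B@1
Step 3: thread B executes B2 (y = x). Shared: x=5 y=5. PCs: A@1 B@2
Step 4: thread B executes B3 (y = x - 1). Shared: x=5 y=4. PCs: A@1 B@3
Step 5: thread A executes A2 (y = y + 3). Shared: x=5 y=7. PCs: A@2 B@3
Step 6: thread B executes B4 (x = x + 4). Shared: x=9 y=7. PCs: A@2 B@4

Answer: x=9 y=7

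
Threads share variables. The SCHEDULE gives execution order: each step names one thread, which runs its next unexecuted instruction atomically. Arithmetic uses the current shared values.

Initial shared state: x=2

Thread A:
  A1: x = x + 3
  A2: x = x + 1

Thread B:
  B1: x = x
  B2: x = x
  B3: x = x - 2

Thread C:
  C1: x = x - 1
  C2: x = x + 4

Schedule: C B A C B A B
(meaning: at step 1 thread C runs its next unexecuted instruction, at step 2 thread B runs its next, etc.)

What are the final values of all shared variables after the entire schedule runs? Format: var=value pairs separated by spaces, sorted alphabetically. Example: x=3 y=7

Answer: x=7

Derivation:
Step 1: thread C executes C1 (x = x - 1). Shared: x=1. PCs: A@0 B@0 C@1
Step 2: thread B executes B1 (x = x). Shared: x=1. PCs: A@0 B@1 C@1
Step 3: thread A executes A1 (x = x + 3). Shared: x=4. PCs: A@1 B@1 C@1
Step 4: thread C executes C2 (x = x + 4). Shared: x=8. PCs: A@1 B@1 C@2
Step 5: thread B executes B2 (x = x). Shared: x=8. PCs: A@1 B@2 C@2
Step 6: thread A executes A2 (x = x + 1). Shared: x=9. PCs: A@2 B@2 C@2
Step 7: thread B executes B3 (x = x - 2). Shared: x=7. PCs: A@2 B@3 C@2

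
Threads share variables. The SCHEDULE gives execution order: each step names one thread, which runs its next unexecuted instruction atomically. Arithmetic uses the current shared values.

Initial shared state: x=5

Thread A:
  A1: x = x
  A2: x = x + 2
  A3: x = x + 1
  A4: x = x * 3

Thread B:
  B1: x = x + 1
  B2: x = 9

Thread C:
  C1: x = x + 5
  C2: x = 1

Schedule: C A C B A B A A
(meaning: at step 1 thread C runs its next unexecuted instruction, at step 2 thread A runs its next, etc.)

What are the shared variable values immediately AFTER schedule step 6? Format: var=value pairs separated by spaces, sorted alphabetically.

Step 1: thread C executes C1 (x = x + 5). Shared: x=10. PCs: A@0 B@0 C@1
Step 2: thread A executes A1 (x = x). Shared: x=10. PCs: A@1 B@0 C@1
Step 3: thread C executes C2 (x = 1). Shared: x=1. PCs: A@1 B@0 C@2
Step 4: thread B executes B1 (x = x + 1). Shared: x=2. PCs: A@1 B@1 C@2
Step 5: thread A executes A2 (x = x + 2). Shared: x=4. PCs: A@2 B@1 C@2
Step 6: thread B executes B2 (x = 9). Shared: x=9. PCs: A@2 B@2 C@2

Answer: x=9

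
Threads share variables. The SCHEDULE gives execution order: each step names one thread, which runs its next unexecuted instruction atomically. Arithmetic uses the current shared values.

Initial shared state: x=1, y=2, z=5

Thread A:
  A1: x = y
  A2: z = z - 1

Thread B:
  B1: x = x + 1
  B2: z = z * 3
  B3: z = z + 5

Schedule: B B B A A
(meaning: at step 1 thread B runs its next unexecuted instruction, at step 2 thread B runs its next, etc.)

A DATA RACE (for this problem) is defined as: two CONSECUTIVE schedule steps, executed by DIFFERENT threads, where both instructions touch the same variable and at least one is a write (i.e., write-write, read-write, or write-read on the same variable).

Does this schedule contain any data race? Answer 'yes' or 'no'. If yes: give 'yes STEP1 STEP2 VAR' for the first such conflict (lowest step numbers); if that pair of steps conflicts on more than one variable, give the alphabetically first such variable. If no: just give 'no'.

Answer: no

Derivation:
Steps 1,2: same thread (B). No race.
Steps 2,3: same thread (B). No race.
Steps 3,4: B(r=z,w=z) vs A(r=y,w=x). No conflict.
Steps 4,5: same thread (A). No race.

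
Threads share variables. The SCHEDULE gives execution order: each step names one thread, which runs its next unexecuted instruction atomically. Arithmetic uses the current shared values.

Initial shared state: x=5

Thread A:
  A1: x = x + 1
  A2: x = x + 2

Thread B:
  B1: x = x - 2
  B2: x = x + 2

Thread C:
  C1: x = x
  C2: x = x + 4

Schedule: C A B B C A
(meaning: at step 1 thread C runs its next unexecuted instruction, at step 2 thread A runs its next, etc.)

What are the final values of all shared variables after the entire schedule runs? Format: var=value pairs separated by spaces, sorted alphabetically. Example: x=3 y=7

Step 1: thread C executes C1 (x = x). Shared: x=5. PCs: A@0 B@0 C@1
Step 2: thread A executes A1 (x = x + 1). Shared: x=6. PCs: A@1 B@0 C@1
Step 3: thread B executes B1 (x = x - 2). Shared: x=4. PCs: A@1 B@1 C@1
Step 4: thread B executes B2 (x = x + 2). Shared: x=6. PCs: A@1 B@2 C@1
Step 5: thread C executes C2 (x = x + 4). Shared: x=10. PCs: A@1 B@2 C@2
Step 6: thread A executes A2 (x = x + 2). Shared: x=12. PCs: A@2 B@2 C@2

Answer: x=12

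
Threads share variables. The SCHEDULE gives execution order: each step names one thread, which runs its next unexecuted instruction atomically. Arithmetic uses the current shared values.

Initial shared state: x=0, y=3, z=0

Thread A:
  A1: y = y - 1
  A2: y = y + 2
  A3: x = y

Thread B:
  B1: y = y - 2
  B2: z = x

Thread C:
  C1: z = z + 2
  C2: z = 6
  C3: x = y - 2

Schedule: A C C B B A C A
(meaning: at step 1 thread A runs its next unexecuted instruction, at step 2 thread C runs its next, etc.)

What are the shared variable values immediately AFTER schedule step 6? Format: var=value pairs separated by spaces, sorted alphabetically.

Answer: x=0 y=2 z=0

Derivation:
Step 1: thread A executes A1 (y = y - 1). Shared: x=0 y=2 z=0. PCs: A@1 B@0 C@0
Step 2: thread C executes C1 (z = z + 2). Shared: x=0 y=2 z=2. PCs: A@1 B@0 C@1
Step 3: thread C executes C2 (z = 6). Shared: x=0 y=2 z=6. PCs: A@1 B@0 C@2
Step 4: thread B executes B1 (y = y - 2). Shared: x=0 y=0 z=6. PCs: A@1 B@1 C@2
Step 5: thread B executes B2 (z = x). Shared: x=0 y=0 z=0. PCs: A@1 B@2 C@2
Step 6: thread A executes A2 (y = y + 2). Shared: x=0 y=2 z=0. PCs: A@2 B@2 C@2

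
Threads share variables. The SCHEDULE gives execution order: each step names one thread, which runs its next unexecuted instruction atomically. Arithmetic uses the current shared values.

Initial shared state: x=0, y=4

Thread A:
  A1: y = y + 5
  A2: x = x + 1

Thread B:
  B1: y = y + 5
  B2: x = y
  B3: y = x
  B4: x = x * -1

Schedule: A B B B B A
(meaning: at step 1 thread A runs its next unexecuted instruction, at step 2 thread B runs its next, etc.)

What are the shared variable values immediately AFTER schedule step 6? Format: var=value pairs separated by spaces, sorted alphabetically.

Answer: x=-13 y=14

Derivation:
Step 1: thread A executes A1 (y = y + 5). Shared: x=0 y=9. PCs: A@1 B@0
Step 2: thread B executes B1 (y = y + 5). Shared: x=0 y=14. PCs: A@1 B@1
Step 3: thread B executes B2 (x = y). Shared: x=14 y=14. PCs: A@1 B@2
Step 4: thread B executes B3 (y = x). Shared: x=14 y=14. PCs: A@1 B@3
Step 5: thread B executes B4 (x = x * -1). Shared: x=-14 y=14. PCs: A@1 B@4
Step 6: thread A executes A2 (x = x + 1). Shared: x=-13 y=14. PCs: A@2 B@4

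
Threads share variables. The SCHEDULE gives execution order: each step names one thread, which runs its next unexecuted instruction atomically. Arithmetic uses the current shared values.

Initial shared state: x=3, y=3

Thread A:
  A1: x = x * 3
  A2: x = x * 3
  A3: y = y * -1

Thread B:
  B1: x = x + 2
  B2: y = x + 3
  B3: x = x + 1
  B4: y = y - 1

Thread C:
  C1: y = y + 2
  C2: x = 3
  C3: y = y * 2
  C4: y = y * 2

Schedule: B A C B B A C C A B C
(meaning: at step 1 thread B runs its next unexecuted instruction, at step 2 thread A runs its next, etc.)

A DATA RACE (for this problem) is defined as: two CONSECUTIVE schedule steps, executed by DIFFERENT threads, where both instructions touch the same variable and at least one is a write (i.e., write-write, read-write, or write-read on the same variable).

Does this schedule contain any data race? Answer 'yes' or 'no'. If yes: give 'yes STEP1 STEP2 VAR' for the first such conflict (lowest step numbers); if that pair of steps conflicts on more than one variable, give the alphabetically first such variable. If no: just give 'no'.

Steps 1,2: B(x = x + 2) vs A(x = x * 3). RACE on x (W-W).
Steps 2,3: A(r=x,w=x) vs C(r=y,w=y). No conflict.
Steps 3,4: C(y = y + 2) vs B(y = x + 3). RACE on y (W-W).
Steps 4,5: same thread (B). No race.
Steps 5,6: B(x = x + 1) vs A(x = x * 3). RACE on x (W-W).
Steps 6,7: A(x = x * 3) vs C(x = 3). RACE on x (W-W).
Steps 7,8: same thread (C). No race.
Steps 8,9: C(y = y * 2) vs A(y = y * -1). RACE on y (W-W).
Steps 9,10: A(y = y * -1) vs B(y = y - 1). RACE on y (W-W).
Steps 10,11: B(y = y - 1) vs C(y = y * 2). RACE on y (W-W).
First conflict at steps 1,2.

Answer: yes 1 2 x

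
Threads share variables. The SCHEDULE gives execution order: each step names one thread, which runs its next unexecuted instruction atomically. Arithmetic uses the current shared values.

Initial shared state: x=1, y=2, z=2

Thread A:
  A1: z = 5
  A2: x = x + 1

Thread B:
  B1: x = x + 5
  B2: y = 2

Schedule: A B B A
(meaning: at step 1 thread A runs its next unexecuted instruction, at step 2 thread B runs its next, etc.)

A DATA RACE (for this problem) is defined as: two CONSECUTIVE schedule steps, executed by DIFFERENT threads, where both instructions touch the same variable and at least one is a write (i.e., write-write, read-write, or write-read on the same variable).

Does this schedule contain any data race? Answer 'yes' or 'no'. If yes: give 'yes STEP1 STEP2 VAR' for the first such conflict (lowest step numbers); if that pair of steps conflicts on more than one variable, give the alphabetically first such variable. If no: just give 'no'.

Steps 1,2: A(r=-,w=z) vs B(r=x,w=x). No conflict.
Steps 2,3: same thread (B). No race.
Steps 3,4: B(r=-,w=y) vs A(r=x,w=x). No conflict.

Answer: no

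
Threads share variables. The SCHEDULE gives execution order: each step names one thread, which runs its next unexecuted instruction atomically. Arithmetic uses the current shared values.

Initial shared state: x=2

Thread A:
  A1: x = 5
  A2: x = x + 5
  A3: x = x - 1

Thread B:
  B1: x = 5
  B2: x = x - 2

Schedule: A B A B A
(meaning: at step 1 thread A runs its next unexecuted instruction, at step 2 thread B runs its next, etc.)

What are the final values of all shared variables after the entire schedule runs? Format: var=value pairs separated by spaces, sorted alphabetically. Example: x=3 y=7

Answer: x=7

Derivation:
Step 1: thread A executes A1 (x = 5). Shared: x=5. PCs: A@1 B@0
Step 2: thread B executes B1 (x = 5). Shared: x=5. PCs: A@1 B@1
Step 3: thread A executes A2 (x = x + 5). Shared: x=10. PCs: A@2 B@1
Step 4: thread B executes B2 (x = x - 2). Shared: x=8. PCs: A@2 B@2
Step 5: thread A executes A3 (x = x - 1). Shared: x=7. PCs: A@3 B@2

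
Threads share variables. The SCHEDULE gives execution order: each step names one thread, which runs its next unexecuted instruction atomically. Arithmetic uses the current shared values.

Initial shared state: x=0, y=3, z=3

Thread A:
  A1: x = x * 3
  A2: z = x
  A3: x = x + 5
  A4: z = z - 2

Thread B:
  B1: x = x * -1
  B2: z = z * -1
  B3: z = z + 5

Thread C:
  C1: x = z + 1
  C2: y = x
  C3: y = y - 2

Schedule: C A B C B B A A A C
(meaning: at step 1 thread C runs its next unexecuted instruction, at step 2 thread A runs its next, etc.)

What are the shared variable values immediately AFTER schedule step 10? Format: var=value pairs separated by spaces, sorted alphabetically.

Answer: x=-7 y=-14 z=-14

Derivation:
Step 1: thread C executes C1 (x = z + 1). Shared: x=4 y=3 z=3. PCs: A@0 B@0 C@1
Step 2: thread A executes A1 (x = x * 3). Shared: x=12 y=3 z=3. PCs: A@1 B@0 C@1
Step 3: thread B executes B1 (x = x * -1). Shared: x=-12 y=3 z=3. PCs: A@1 B@1 C@1
Step 4: thread C executes C2 (y = x). Shared: x=-12 y=-12 z=3. PCs: A@1 B@1 C@2
Step 5: thread B executes B2 (z = z * -1). Shared: x=-12 y=-12 z=-3. PCs: A@1 B@2 C@2
Step 6: thread B executes B3 (z = z + 5). Shared: x=-12 y=-12 z=2. PCs: A@1 B@3 C@2
Step 7: thread A executes A2 (z = x). Shared: x=-12 y=-12 z=-12. PCs: A@2 B@3 C@2
Step 8: thread A executes A3 (x = x + 5). Shared: x=-7 y=-12 z=-12. PCs: A@3 B@3 C@2
Step 9: thread A executes A4 (z = z - 2). Shared: x=-7 y=-12 z=-14. PCs: A@4 B@3 C@2
Step 10: thread C executes C3 (y = y - 2). Shared: x=-7 y=-14 z=-14. PCs: A@4 B@3 C@3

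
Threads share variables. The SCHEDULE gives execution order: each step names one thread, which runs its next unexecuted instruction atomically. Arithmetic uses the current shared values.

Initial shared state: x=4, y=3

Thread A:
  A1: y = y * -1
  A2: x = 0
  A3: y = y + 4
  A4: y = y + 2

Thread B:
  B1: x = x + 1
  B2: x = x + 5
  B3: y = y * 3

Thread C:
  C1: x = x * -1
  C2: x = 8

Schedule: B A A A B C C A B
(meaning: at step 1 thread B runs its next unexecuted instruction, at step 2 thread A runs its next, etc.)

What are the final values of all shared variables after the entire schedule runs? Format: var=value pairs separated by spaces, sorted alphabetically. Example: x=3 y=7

Step 1: thread B executes B1 (x = x + 1). Shared: x=5 y=3. PCs: A@0 B@1 C@0
Step 2: thread A executes A1 (y = y * -1). Shared: x=5 y=-3. PCs: A@1 B@1 C@0
Step 3: thread A executes A2 (x = 0). Shared: x=0 y=-3. PCs: A@2 B@1 C@0
Step 4: thread A executes A3 (y = y + 4). Shared: x=0 y=1. PCs: A@3 B@1 C@0
Step 5: thread B executes B2 (x = x + 5). Shared: x=5 y=1. PCs: A@3 B@2 C@0
Step 6: thread C executes C1 (x = x * -1). Shared: x=-5 y=1. PCs: A@3 B@2 C@1
Step 7: thread C executes C2 (x = 8). Shared: x=8 y=1. PCs: A@3 B@2 C@2
Step 8: thread A executes A4 (y = y + 2). Shared: x=8 y=3. PCs: A@4 B@2 C@2
Step 9: thread B executes B3 (y = y * 3). Shared: x=8 y=9. PCs: A@4 B@3 C@2

Answer: x=8 y=9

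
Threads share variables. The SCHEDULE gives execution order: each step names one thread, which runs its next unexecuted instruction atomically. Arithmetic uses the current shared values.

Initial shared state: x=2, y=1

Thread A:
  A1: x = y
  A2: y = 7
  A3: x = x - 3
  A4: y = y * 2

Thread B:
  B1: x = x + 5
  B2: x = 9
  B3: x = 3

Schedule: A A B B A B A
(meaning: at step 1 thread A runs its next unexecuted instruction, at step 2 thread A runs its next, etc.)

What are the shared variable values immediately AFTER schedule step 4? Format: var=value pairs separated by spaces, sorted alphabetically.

Answer: x=9 y=7

Derivation:
Step 1: thread A executes A1 (x = y). Shared: x=1 y=1. PCs: A@1 B@0
Step 2: thread A executes A2 (y = 7). Shared: x=1 y=7. PCs: A@2 B@0
Step 3: thread B executes B1 (x = x + 5). Shared: x=6 y=7. PCs: A@2 B@1
Step 4: thread B executes B2 (x = 9). Shared: x=9 y=7. PCs: A@2 B@2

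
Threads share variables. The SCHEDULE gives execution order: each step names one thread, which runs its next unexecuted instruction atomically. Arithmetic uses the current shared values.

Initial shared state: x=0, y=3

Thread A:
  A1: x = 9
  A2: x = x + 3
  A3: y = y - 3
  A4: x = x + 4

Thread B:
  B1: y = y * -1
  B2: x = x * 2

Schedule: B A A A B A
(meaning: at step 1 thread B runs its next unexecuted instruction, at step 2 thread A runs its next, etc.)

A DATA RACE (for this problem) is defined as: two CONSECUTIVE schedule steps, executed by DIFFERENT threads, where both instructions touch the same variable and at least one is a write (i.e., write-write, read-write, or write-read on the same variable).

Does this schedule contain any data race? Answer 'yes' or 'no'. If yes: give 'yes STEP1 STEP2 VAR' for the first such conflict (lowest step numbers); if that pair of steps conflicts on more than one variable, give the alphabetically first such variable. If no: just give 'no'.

Steps 1,2: B(r=y,w=y) vs A(r=-,w=x). No conflict.
Steps 2,3: same thread (A). No race.
Steps 3,4: same thread (A). No race.
Steps 4,5: A(r=y,w=y) vs B(r=x,w=x). No conflict.
Steps 5,6: B(x = x * 2) vs A(x = x + 4). RACE on x (W-W).
First conflict at steps 5,6.

Answer: yes 5 6 x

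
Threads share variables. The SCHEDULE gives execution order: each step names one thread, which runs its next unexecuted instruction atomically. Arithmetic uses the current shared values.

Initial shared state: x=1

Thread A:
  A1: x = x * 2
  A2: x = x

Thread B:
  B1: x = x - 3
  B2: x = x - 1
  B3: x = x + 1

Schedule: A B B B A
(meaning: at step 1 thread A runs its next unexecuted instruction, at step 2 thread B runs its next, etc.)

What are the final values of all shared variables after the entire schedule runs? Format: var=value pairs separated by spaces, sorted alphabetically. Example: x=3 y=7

Answer: x=-1

Derivation:
Step 1: thread A executes A1 (x = x * 2). Shared: x=2. PCs: A@1 B@0
Step 2: thread B executes B1 (x = x - 3). Shared: x=-1. PCs: A@1 B@1
Step 3: thread B executes B2 (x = x - 1). Shared: x=-2. PCs: A@1 B@2
Step 4: thread B executes B3 (x = x + 1). Shared: x=-1. PCs: A@1 B@3
Step 5: thread A executes A2 (x = x). Shared: x=-1. PCs: A@2 B@3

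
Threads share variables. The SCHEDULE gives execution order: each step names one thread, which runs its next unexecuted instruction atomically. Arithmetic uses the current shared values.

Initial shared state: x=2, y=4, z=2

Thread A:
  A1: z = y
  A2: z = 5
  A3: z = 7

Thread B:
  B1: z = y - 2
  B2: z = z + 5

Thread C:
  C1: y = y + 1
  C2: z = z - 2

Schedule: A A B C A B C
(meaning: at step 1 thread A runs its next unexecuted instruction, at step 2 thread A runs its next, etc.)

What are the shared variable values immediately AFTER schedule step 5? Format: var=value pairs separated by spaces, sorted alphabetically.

Answer: x=2 y=5 z=7

Derivation:
Step 1: thread A executes A1 (z = y). Shared: x=2 y=4 z=4. PCs: A@1 B@0 C@0
Step 2: thread A executes A2 (z = 5). Shared: x=2 y=4 z=5. PCs: A@2 B@0 C@0
Step 3: thread B executes B1 (z = y - 2). Shared: x=2 y=4 z=2. PCs: A@2 B@1 C@0
Step 4: thread C executes C1 (y = y + 1). Shared: x=2 y=5 z=2. PCs: A@2 B@1 C@1
Step 5: thread A executes A3 (z = 7). Shared: x=2 y=5 z=7. PCs: A@3 B@1 C@1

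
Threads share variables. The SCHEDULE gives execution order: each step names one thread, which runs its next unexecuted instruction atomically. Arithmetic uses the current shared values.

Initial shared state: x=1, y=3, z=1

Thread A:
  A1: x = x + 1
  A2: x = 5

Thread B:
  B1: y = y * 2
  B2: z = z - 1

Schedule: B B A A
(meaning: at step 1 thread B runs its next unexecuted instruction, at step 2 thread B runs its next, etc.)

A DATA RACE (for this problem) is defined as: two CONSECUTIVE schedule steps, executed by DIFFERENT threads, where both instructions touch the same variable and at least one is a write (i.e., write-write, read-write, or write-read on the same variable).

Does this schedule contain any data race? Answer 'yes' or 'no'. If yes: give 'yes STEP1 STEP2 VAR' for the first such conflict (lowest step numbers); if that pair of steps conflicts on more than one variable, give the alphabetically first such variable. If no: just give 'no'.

Answer: no

Derivation:
Steps 1,2: same thread (B). No race.
Steps 2,3: B(r=z,w=z) vs A(r=x,w=x). No conflict.
Steps 3,4: same thread (A). No race.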